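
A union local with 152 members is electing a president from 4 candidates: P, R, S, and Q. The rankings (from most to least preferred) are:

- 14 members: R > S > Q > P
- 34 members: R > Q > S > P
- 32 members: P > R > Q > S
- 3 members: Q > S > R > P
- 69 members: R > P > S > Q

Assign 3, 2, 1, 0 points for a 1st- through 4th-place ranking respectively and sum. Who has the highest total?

P: 14·0 + 34·0 + 32·3 + 3·0 + 69·2 = 234
R: 14·3 + 34·3 + 32·2 + 3·1 + 69·3 = 418
S: 14·2 + 34·1 + 32·0 + 3·2 + 69·1 = 137
Q: 14·1 + 34·2 + 32·1 + 3·3 + 69·0 = 123
R has the highest Borda score (418).

R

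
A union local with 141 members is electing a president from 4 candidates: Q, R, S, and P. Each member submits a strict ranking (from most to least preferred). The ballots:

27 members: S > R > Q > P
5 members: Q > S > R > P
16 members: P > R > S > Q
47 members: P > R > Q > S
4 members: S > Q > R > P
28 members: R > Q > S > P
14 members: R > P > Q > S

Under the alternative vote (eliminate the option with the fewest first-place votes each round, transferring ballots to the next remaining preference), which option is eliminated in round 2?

S

Round 1: Q 5, R 42, S 31, P 63. Eliminate Q.
Round 2: R 42, S 36, P 63. Eliminate S.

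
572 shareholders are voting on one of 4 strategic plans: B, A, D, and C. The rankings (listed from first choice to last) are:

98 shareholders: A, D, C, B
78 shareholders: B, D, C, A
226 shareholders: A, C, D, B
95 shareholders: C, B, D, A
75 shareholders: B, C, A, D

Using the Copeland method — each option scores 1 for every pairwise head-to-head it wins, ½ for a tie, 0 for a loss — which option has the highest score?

A

B: loses to A, D, and C → score 0.
A: beats B, D, and C → score 3.
D: beats B; loses to A and C → score 1.
C: beats B and D; loses to A → score 2.
A has the best pairwise record.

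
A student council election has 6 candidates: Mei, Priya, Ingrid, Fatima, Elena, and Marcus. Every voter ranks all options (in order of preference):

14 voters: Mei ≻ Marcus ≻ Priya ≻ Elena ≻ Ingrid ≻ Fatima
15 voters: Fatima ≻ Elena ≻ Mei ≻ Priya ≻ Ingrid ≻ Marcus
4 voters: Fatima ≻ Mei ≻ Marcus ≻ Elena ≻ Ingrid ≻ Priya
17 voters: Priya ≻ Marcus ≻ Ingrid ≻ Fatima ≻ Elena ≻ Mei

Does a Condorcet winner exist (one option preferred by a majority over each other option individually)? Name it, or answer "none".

Checking pairwise contests:
Fatima beats Mei 36–14.
Mei beats Priya 33–17.
Mei beats Ingrid 33–17.
Priya beats Fatima 31–19.
Priya beats Elena 31–19.
Mei beats Marcus 33–17.
Every option loses at least one head-to-head, so there is no Condorcet winner.

none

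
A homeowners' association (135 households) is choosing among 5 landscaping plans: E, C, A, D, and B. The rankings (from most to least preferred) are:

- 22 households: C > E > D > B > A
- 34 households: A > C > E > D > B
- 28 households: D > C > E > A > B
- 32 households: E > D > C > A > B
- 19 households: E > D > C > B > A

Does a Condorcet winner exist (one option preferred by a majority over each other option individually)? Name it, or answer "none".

none

Checking pairwise contests:
C beats E 84–51.
D beats C 79–56.
E beats A 101–34.
E beats D 107–28.
E beats B 135–0.
Every option loses at least one head-to-head, so there is no Condorcet winner.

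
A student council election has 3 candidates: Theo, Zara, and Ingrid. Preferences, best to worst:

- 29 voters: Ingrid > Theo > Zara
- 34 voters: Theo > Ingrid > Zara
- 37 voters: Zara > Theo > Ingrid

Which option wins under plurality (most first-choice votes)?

Zara

First-place votes: Theo 34, Zara 37, Ingrid 29.
Zara has the most first-place votes.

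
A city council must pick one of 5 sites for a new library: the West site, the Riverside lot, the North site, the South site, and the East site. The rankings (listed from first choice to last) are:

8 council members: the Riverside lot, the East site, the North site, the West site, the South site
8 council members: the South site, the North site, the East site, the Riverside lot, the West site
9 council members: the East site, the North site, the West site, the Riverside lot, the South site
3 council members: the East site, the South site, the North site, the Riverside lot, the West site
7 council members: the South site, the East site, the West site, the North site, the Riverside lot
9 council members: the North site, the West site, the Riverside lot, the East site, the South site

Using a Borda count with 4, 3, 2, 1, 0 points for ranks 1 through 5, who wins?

the West site: 8·1 + 8·0 + 9·2 + 3·0 + 7·2 + 9·3 = 67
the Riverside lot: 8·4 + 8·1 + 9·1 + 3·1 + 7·0 + 9·2 = 70
the North site: 8·2 + 8·3 + 9·3 + 3·2 + 7·1 + 9·4 = 116
the South site: 8·0 + 8·4 + 9·0 + 3·3 + 7·4 + 9·0 = 69
the East site: 8·3 + 8·2 + 9·4 + 3·4 + 7·3 + 9·1 = 118
the East site has the highest Borda score (118).

the East site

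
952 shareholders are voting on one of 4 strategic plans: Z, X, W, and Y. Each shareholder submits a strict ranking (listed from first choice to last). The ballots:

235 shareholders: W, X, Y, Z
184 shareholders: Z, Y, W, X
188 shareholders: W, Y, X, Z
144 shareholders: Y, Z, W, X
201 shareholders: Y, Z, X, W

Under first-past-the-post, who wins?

First-place votes: Z 184, X 0, W 423, Y 345.
W has the most first-place votes.

W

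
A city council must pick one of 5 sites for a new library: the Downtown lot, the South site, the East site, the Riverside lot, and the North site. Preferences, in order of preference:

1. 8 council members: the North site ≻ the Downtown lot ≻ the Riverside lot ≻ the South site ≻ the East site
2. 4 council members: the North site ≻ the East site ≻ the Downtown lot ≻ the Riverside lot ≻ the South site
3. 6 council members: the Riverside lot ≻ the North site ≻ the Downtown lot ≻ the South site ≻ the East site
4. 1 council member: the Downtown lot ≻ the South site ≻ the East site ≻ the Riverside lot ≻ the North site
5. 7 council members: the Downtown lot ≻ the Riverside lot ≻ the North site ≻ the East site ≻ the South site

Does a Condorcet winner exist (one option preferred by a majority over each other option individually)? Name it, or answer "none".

none

Checking pairwise contests:
the North site beats the Downtown lot 18–8.
the Downtown lot beats the South site 26–0.
the Downtown lot beats the East site 22–4.
the Downtown lot beats the Riverside lot 20–6.
the Riverside lot beats the North site 14–12.
Every option loses at least one head-to-head, so there is no Condorcet winner.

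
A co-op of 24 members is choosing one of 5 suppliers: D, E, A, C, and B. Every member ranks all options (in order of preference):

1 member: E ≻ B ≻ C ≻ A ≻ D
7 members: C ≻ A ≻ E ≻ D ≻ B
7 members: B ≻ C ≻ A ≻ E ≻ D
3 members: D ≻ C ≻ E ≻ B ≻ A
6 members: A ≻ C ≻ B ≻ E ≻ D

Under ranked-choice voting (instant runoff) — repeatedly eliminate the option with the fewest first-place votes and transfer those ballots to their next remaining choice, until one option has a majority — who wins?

C

Round 1: D 3, E 1, A 6, C 7, B 7. Eliminate E.
Round 2: D 3, A 6, C 7, B 8. Eliminate D.
Round 3: A 6, C 10, B 8. Eliminate A.
Round 4: C 16, B 8. C has a majority.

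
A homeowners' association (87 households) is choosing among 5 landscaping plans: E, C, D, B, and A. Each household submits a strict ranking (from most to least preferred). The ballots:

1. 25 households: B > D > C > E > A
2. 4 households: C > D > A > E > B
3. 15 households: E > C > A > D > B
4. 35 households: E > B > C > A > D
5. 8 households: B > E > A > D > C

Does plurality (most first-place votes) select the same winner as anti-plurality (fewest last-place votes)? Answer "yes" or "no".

yes

Plurality — first-place votes: E 50, C 4, D 0, B 33, A 0. Winner: E.
Anti-plurality — last-place votes: E 0, C 8, D 35, B 19, A 25. Winner: E.
The two methods agree.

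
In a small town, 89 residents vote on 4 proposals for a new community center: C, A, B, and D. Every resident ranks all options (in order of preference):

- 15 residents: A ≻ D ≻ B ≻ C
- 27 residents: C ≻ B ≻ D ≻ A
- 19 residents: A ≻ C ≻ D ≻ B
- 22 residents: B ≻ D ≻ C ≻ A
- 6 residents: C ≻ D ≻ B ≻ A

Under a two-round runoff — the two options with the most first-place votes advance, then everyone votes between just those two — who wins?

C

Round 1 first-place votes: C 33, A 34, B 22, D 0.
A and C advance.
Runoff: A is preferred to C by 34 voters; C by 55.
C wins the runoff.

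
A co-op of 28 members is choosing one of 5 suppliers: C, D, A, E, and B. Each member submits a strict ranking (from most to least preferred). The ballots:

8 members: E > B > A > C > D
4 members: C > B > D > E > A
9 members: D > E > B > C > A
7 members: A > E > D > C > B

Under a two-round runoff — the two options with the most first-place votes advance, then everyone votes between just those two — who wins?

Round 1 first-place votes: C 4, D 9, A 7, E 8, B 0.
D and E advance.
Runoff: D is preferred to E by 13 voters; E by 15.
E wins the runoff.

E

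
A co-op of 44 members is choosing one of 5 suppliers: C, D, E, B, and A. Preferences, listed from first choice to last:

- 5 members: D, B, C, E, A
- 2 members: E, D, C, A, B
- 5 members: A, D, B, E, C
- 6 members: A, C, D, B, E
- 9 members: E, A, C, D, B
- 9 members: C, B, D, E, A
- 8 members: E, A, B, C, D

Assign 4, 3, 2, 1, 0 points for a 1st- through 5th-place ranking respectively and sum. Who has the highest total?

A

C: 5·2 + 2·2 + 5·0 + 6·3 + 9·2 + 9·4 + 8·1 = 94
D: 5·4 + 2·3 + 5·3 + 6·2 + 9·1 + 9·2 + 8·0 = 80
E: 5·1 + 2·4 + 5·1 + 6·0 + 9·4 + 9·1 + 8·4 = 95
B: 5·3 + 2·0 + 5·2 + 6·1 + 9·0 + 9·3 + 8·2 = 74
A: 5·0 + 2·1 + 5·4 + 6·4 + 9·3 + 9·0 + 8·3 = 97
A has the highest Borda score (97).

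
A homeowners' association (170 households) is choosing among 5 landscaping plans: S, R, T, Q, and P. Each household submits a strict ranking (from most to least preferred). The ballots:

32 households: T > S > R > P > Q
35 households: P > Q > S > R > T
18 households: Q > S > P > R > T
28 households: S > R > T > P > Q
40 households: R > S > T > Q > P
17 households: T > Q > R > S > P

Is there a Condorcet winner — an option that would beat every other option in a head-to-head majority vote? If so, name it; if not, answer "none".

S vs R: 113–57 for S.
S vs T: 121–49 for S.
S vs Q: 100–70 for S.
S vs P: 135–35 for S.
S beats every other option head-to-head.

S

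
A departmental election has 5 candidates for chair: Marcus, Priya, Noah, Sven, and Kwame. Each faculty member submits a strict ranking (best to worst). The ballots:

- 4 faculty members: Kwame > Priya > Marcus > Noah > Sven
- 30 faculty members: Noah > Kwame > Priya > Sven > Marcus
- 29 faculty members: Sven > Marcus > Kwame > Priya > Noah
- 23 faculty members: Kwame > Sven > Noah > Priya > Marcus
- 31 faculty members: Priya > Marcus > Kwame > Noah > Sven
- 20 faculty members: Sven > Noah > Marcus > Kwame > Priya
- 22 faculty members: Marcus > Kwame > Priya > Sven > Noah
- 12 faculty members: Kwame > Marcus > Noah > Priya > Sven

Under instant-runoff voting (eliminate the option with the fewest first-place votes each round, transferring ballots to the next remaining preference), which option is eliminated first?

Marcus

Round 1: Marcus 22, Priya 31, Noah 30, Sven 49, Kwame 39. Eliminate Marcus.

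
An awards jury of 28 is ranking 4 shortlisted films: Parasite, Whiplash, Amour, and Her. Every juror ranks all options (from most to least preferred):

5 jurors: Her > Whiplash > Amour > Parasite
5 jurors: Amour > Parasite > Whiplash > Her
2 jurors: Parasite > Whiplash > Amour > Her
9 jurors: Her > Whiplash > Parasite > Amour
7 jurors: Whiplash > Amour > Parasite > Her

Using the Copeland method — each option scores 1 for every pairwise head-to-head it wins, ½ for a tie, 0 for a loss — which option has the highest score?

Whiplash

Parasite: ties Her; loses to Whiplash and Amour → score 0.5.
Whiplash: beats Parasite and Amour; ties Her → score 2.5.
Amour: beats Parasite; ties Her; loses to Whiplash → score 1.5.
Her: ties Parasite, Whiplash, and Amour → score 1.5.
Whiplash has the best pairwise record.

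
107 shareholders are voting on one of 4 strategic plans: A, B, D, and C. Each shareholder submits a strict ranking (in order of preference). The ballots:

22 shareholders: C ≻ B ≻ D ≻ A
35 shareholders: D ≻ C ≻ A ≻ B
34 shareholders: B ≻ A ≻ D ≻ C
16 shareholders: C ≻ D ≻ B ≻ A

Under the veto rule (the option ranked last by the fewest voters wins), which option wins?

Last-place votes: A 38, B 35, D 0, C 34.
D is ranked last by the fewest voters, so D wins.

D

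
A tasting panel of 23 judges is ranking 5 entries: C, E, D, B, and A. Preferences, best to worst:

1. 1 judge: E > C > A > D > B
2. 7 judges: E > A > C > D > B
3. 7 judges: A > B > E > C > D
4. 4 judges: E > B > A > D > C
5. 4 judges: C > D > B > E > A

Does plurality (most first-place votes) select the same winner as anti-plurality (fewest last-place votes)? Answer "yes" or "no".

yes

Plurality — first-place votes: C 4, E 12, D 0, B 0, A 7. Winner: E.
Anti-plurality — last-place votes: C 4, E 0, D 7, B 8, A 4. Winner: E.
The two methods agree.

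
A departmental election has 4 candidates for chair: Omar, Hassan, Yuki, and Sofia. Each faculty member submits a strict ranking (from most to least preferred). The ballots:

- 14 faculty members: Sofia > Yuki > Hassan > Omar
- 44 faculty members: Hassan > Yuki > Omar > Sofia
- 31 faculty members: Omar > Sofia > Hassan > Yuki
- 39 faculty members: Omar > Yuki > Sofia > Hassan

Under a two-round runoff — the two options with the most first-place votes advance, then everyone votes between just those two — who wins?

Round 1 first-place votes: Omar 70, Hassan 44, Yuki 0, Sofia 14.
Omar and Hassan advance.
Runoff: Omar is preferred to Hassan by 70 voters; Hassan by 58.
Omar wins the runoff.

Omar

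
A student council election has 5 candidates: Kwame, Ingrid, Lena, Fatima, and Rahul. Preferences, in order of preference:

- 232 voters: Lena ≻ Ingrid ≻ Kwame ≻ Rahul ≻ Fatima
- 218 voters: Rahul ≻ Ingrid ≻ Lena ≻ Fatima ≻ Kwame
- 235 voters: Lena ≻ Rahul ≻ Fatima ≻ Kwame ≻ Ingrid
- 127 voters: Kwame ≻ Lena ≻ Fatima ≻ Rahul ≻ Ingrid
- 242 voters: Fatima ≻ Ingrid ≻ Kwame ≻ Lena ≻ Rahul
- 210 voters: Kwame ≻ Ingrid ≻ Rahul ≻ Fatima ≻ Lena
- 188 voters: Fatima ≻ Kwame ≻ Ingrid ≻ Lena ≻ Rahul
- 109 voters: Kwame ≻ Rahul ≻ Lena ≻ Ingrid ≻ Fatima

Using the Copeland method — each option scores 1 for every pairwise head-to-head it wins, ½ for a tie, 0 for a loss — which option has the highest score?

Kwame: beats Ingrid, Lena, and Rahul; loses to Fatima → score 3.
Ingrid: beats Lena and Rahul; loses to Kwame and Fatima → score 2.
Lena: beats Fatima and Rahul; loses to Kwame and Ingrid → score 2.
Fatima: beats Kwame and Ingrid; loses to Lena and Rahul → score 2.
Rahul: beats Fatima; loses to Kwame, Ingrid, and Lena → score 1.
Kwame has the best pairwise record.

Kwame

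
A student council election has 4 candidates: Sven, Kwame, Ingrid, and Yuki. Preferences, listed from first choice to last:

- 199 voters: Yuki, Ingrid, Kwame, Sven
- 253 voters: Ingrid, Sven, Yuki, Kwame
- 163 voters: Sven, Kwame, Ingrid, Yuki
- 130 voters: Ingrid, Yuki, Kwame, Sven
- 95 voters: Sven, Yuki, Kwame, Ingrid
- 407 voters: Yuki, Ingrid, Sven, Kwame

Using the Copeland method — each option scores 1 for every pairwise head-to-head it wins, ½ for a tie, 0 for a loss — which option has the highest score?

Yuki

Sven: beats Kwame; loses to Ingrid and Yuki → score 1.
Kwame: loses to Sven, Ingrid, and Yuki → score 0.
Ingrid: beats Sven and Kwame; loses to Yuki → score 2.
Yuki: beats Sven, Kwame, and Ingrid → score 3.
Yuki has the best pairwise record.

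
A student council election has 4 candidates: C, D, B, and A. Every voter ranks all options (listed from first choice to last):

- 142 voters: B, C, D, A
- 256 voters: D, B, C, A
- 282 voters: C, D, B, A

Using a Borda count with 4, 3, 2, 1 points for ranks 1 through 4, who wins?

D

C: 142·3 + 256·2 + 282·4 = 2066
D: 142·2 + 256·4 + 282·3 = 2154
B: 142·4 + 256·3 + 282·2 = 1900
A: 142·1 + 256·1 + 282·1 = 680
D has the highest Borda score (2154).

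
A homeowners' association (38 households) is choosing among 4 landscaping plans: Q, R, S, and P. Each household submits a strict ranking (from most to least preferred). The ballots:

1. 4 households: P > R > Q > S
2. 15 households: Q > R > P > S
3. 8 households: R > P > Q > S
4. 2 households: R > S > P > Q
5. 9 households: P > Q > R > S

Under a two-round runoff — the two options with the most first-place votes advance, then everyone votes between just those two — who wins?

Round 1 first-place votes: Q 15, R 10, S 0, P 13.
Q and P advance.
Runoff: Q is preferred to P by 15 voters; P by 23.
P wins the runoff.

P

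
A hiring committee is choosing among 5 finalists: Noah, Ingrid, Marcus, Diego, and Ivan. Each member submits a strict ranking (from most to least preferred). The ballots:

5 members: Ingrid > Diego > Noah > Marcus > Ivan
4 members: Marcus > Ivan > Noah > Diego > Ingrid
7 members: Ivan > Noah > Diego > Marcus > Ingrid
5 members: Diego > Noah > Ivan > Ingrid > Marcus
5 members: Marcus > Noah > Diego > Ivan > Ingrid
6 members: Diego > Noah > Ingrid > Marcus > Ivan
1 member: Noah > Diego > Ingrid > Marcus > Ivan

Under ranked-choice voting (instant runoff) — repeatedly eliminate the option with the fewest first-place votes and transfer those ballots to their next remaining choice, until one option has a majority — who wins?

Diego

Round 1: Noah 1, Ingrid 5, Marcus 9, Diego 11, Ivan 7. Eliminate Noah.
Round 2: Ingrid 5, Marcus 9, Diego 12, Ivan 7. Eliminate Ingrid.
Round 3: Marcus 9, Diego 17, Ivan 7. Diego has a majority.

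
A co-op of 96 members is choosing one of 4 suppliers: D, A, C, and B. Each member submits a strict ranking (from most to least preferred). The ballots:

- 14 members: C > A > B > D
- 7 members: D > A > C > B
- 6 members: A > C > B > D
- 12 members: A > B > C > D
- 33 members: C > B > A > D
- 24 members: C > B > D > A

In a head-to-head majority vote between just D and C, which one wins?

C

Voters preferring D to C: 7; preferring C to D: 89.
C wins the head-to-head.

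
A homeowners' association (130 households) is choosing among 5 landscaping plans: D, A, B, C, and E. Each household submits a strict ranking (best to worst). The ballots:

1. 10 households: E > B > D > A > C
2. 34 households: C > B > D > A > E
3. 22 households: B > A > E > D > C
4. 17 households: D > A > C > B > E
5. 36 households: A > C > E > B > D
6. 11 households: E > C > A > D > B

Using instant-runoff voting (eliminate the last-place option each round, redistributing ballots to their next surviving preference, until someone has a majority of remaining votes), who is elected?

Round 1: D 17, A 36, B 22, C 34, E 21. Eliminate D.
Round 2: A 53, B 22, C 34, E 21. Eliminate E.
Round 3: A 53, B 32, C 45. Eliminate B.
Round 4: A 85, C 45. A has a majority.

A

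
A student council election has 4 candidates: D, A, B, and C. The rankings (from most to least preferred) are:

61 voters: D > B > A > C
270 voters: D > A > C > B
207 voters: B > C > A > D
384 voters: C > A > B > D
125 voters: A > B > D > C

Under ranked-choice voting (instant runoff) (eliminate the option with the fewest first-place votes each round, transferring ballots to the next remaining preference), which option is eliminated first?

Round 1: D 331, A 125, B 207, C 384. Eliminate A.

A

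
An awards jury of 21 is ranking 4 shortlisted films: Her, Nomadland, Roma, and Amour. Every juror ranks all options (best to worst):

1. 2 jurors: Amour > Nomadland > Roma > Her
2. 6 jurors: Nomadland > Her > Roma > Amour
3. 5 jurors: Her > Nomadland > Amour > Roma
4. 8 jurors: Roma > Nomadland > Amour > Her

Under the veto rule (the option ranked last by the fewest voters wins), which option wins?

Last-place votes: Her 10, Nomadland 0, Roma 5, Amour 6.
Nomadland is ranked last by the fewest voters, so Nomadland wins.

Nomadland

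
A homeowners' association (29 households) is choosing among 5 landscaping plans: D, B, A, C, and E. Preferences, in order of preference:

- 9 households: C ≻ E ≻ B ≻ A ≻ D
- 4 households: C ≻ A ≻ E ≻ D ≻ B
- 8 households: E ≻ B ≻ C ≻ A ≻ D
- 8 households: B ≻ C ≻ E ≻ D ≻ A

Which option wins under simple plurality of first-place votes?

C

First-place votes: D 0, B 8, A 0, C 13, E 8.
C has the most first-place votes.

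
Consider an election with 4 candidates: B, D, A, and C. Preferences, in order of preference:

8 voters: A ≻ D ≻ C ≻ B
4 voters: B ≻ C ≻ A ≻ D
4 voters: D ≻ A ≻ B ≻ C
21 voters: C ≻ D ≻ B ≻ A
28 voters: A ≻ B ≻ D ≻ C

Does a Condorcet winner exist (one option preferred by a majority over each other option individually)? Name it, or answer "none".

A vs B: 40–25 for A.
A vs D: 40–25 for A.
A vs C: 40–25 for A.
A beats every other option head-to-head.

A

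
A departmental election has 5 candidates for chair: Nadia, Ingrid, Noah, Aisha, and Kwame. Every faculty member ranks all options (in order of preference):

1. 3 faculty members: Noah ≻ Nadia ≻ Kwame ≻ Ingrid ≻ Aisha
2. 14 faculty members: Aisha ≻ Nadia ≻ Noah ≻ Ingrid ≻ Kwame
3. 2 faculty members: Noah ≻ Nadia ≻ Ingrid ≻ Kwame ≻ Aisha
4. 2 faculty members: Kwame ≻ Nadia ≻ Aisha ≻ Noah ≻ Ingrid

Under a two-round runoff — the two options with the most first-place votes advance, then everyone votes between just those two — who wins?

Aisha

Round 1 first-place votes: Nadia 0, Ingrid 0, Noah 5, Aisha 14, Kwame 2.
Aisha and Noah advance.
Runoff: Aisha is preferred to Noah by 16 voters; Noah by 5.
Aisha wins the runoff.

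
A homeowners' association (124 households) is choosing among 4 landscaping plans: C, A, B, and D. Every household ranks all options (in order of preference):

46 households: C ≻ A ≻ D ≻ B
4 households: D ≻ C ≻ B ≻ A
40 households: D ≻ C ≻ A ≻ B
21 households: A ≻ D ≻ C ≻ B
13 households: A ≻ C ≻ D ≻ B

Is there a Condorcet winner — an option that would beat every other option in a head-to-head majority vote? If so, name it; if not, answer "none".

none

Checking pairwise contests:
D beats C 65–59.
C beats A 90–34.
C beats B 124–0.
A beats D 80–44.
Every option loses at least one head-to-head, so there is no Condorcet winner.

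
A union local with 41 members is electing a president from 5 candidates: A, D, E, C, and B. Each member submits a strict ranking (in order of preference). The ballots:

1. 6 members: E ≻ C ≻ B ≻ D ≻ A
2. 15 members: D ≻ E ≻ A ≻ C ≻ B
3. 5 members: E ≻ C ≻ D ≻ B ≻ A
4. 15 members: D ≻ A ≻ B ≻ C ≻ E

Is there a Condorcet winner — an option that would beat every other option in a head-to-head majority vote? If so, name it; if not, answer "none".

D

D vs A: 41–0 for D.
D vs E: 30–11 for D.
D vs C: 30–11 for D.
D vs B: 35–6 for D.
D beats every other option head-to-head.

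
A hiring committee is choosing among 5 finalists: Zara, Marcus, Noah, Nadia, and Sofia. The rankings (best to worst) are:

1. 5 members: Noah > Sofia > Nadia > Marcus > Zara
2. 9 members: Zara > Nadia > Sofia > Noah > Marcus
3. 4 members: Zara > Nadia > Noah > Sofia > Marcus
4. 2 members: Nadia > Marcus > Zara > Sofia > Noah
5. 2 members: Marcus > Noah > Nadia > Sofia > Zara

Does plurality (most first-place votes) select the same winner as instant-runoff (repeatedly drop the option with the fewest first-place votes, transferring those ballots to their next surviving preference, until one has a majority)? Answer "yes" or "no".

yes

Plurality — first-place votes: Zara 13, Marcus 2, Noah 5, Nadia 2, Sofia 0. Winner: Zara.
Instant-runoff — R1 Zara 13, Marcus 2, Noah 5, Nadia 2, Sofia 0 (Zara winner). Winner: Zara.
The two methods agree.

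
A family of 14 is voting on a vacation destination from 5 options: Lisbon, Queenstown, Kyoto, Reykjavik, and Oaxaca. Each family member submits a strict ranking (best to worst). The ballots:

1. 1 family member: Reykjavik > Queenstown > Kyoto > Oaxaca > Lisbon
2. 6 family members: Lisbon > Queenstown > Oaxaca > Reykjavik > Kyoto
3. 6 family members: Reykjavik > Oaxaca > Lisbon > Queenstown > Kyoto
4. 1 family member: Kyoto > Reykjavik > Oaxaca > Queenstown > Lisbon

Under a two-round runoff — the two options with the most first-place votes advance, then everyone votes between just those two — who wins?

Reykjavik

Round 1 first-place votes: Lisbon 6, Queenstown 0, Kyoto 1, Reykjavik 7, Oaxaca 0.
Reykjavik and Lisbon advance.
Runoff: Reykjavik is preferred to Lisbon by 8 voters; Lisbon by 6.
Reykjavik wins the runoff.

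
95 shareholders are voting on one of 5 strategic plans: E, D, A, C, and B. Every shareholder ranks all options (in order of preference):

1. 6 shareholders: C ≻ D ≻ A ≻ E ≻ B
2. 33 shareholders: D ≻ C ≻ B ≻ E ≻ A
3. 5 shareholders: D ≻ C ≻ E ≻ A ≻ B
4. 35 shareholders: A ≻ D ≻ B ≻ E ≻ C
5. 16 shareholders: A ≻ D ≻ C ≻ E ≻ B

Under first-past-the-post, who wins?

A

First-place votes: E 0, D 38, A 51, C 6, B 0.
A has the most first-place votes.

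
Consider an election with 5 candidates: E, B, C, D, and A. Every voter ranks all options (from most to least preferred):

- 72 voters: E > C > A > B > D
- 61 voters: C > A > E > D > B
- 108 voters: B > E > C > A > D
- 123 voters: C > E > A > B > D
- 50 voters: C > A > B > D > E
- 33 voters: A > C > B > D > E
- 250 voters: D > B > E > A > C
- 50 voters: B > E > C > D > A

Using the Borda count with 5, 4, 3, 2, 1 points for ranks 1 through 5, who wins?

E

E: 72·5 + 61·3 + 108·4 + 123·4 + 50·1 + 33·1 + 250·3 + 50·4 = 2500
B: 72·2 + 61·1 + 108·5 + 123·2 + 50·3 + 33·3 + 250·4 + 50·5 = 2490
C: 72·4 + 61·5 + 108·3 + 123·5 + 50·5 + 33·4 + 250·1 + 50·3 = 2314
D: 72·1 + 61·2 + 108·1 + 123·1 + 50·2 + 33·2 + 250·5 + 50·2 = 1941
A: 72·3 + 61·4 + 108·2 + 123·3 + 50·4 + 33·5 + 250·2 + 50·1 = 1960
E has the highest Borda score (2500).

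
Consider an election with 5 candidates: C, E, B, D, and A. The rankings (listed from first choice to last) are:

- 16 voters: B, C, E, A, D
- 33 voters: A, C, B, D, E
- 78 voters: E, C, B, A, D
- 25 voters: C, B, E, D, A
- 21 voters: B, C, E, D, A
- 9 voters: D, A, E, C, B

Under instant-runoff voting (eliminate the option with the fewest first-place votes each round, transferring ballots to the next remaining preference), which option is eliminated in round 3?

A

Round 1: C 25, E 78, B 37, D 9, A 33. Eliminate D.
Round 2: C 25, E 78, B 37, A 42. Eliminate C.
Round 3: E 78, B 62, A 42. Eliminate A.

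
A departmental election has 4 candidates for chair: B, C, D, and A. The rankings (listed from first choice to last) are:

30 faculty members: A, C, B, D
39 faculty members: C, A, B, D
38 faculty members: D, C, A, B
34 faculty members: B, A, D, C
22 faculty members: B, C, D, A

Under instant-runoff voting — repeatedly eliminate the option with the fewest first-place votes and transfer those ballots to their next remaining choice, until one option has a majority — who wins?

Round 1: B 56, C 39, D 38, A 30. Eliminate A.
Round 2: B 56, C 69, D 38. Eliminate D.
Round 3: B 56, C 107. C has a majority.

C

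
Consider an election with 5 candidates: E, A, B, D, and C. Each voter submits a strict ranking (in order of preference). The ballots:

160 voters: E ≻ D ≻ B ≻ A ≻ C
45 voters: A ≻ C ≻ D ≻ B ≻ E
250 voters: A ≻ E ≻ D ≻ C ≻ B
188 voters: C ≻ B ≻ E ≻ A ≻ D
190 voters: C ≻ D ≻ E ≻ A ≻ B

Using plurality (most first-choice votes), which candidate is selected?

C

First-place votes: E 160, A 295, B 0, D 0, C 378.
C has the most first-place votes.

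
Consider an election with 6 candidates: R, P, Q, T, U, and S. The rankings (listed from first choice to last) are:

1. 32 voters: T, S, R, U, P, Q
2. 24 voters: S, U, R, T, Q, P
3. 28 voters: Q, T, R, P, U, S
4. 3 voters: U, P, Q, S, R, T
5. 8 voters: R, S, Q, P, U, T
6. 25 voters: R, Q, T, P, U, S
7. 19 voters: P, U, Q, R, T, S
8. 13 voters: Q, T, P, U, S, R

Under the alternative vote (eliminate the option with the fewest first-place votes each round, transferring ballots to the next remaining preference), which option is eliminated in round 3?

S

Round 1: R 33, P 19, Q 41, T 32, U 3, S 24. Eliminate U.
Round 2: R 33, P 22, Q 41, T 32, S 24. Eliminate P.
Round 3: R 33, Q 63, T 32, S 24. Eliminate S.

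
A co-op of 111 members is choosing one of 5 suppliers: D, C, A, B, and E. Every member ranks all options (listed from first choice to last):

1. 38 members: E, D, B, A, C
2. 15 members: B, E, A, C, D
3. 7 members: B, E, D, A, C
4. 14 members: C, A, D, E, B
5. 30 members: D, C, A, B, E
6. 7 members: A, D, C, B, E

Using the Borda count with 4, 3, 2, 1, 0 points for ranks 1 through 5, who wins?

D

D: 38·3 + 15·0 + 7·2 + 14·2 + 30·4 + 7·3 = 297
C: 38·0 + 15·1 + 7·0 + 14·4 + 30·3 + 7·2 = 175
A: 38·1 + 15·2 + 7·1 + 14·3 + 30·2 + 7·4 = 205
B: 38·2 + 15·4 + 7·4 + 14·0 + 30·1 + 7·1 = 201
E: 38·4 + 15·3 + 7·3 + 14·1 + 30·0 + 7·0 = 232
D has the highest Borda score (297).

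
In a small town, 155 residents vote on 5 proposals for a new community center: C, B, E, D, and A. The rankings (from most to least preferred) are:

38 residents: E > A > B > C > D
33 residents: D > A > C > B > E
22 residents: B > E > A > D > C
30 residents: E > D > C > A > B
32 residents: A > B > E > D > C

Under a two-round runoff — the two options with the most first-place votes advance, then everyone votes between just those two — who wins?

E

Round 1 first-place votes: C 0, B 22, E 68, D 33, A 32.
E and D advance.
Runoff: E is preferred to D by 122 voters; D by 33.
E wins the runoff.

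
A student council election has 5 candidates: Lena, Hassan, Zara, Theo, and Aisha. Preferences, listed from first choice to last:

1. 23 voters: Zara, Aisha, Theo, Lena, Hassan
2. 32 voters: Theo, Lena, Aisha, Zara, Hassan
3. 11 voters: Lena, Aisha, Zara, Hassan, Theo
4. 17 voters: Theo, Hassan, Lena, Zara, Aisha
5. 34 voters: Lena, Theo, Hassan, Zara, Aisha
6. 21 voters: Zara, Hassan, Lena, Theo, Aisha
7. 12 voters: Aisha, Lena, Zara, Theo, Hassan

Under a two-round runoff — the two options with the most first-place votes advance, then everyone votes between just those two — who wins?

Round 1 first-place votes: Lena 45, Hassan 0, Zara 44, Theo 49, Aisha 12.
Theo and Lena advance.
Runoff: Theo is preferred to Lena by 72 voters; Lena by 78.
Lena wins the runoff.

Lena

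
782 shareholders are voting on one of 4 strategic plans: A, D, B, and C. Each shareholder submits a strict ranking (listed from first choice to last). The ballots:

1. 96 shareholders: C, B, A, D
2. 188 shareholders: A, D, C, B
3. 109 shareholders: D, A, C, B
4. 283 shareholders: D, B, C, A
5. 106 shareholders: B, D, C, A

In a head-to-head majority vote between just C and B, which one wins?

Voters preferring C to B: 393; preferring B to C: 389.
C wins the head-to-head.

C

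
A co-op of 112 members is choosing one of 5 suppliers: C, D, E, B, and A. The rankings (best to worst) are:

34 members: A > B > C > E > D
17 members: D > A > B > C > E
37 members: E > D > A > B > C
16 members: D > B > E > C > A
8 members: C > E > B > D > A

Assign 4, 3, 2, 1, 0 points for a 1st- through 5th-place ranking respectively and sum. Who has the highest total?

A

C: 34·2 + 17·1 + 37·0 + 16·1 + 8·4 = 133
D: 34·0 + 17·4 + 37·3 + 16·4 + 8·1 = 251
E: 34·1 + 17·0 + 37·4 + 16·2 + 8·3 = 238
B: 34·3 + 17·2 + 37·1 + 16·3 + 8·2 = 237
A: 34·4 + 17·3 + 37·2 + 16·0 + 8·0 = 261
A has the highest Borda score (261).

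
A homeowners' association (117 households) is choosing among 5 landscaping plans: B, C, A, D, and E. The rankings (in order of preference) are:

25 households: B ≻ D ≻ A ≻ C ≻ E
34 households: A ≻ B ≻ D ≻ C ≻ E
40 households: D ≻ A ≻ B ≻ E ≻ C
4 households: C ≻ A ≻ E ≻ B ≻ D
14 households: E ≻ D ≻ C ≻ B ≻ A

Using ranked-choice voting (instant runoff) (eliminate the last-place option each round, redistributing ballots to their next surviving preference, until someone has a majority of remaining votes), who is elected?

Round 1: B 25, C 4, A 34, D 40, E 14. Eliminate C.
Round 2: B 25, A 38, D 40, E 14. Eliminate E.
Round 3: B 25, A 38, D 54. Eliminate B.
Round 4: A 38, D 79. D has a majority.

D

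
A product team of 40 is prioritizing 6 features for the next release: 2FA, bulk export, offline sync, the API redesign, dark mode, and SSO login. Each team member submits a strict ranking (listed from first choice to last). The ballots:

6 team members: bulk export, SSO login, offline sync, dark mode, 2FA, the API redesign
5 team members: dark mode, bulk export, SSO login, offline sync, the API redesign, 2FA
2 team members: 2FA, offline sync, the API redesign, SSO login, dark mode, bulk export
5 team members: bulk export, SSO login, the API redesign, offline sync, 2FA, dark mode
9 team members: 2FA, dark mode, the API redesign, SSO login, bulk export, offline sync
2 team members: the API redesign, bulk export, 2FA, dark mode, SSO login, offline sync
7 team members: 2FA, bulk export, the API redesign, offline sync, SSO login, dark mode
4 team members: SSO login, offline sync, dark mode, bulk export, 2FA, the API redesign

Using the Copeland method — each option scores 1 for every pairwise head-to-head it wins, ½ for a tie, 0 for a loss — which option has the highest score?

2FA: beats the API redesign and dark mode; ties offline sync and SSO login; loses to bulk export → score 3.
bulk export: beats 2FA, offline sync, the API redesign, and SSO login; ties dark mode → score 4.5.
offline sync: beats dark mode; ties 2FA; loses to bulk export, the API redesign, and SSO login → score 1.5.
the API redesign: beats offline sync; ties SSO login; loses to 2FA, bulk export, and dark mode → score 1.5.
dark mode: beats the API redesign; ties bulk export; loses to 2FA, offline sync, and SSO login → score 1.5.
SSO login: beats offline sync and dark mode; ties 2FA and the API redesign; loses to bulk export → score 3.
bulk export has the best pairwise record.

bulk export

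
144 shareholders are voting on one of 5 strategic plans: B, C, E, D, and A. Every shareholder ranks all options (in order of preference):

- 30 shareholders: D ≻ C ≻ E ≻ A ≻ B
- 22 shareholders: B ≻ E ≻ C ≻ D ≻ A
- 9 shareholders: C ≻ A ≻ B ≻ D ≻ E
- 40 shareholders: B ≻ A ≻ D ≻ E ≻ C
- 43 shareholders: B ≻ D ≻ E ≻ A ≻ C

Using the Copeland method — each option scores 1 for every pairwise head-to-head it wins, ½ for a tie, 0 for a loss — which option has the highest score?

B: beats C, E, D, and A → score 4.
C: loses to B, E, D, and A → score 0.
E: beats C and A; loses to B and D → score 2.
D: beats C, E, and A; loses to B → score 3.
A: beats C; loses to B, E, and D → score 1.
B has the best pairwise record.

B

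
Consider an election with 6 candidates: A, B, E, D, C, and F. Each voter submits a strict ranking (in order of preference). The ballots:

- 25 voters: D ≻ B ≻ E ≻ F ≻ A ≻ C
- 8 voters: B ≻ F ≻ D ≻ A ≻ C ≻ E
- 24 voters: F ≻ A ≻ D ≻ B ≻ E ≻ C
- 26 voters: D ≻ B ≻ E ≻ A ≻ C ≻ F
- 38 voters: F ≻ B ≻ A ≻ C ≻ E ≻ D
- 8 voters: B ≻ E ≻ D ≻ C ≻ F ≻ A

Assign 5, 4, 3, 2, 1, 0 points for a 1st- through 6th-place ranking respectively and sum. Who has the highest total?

A: 25·1 + 8·2 + 24·4 + 26·2 + 38·3 + 8·0 = 303
B: 25·4 + 8·5 + 24·2 + 26·4 + 38·4 + 8·5 = 484
E: 25·3 + 8·0 + 24·1 + 26·3 + 38·1 + 8·4 = 247
D: 25·5 + 8·3 + 24·3 + 26·5 + 38·0 + 8·3 = 375
C: 25·0 + 8·1 + 24·0 + 26·1 + 38·2 + 8·2 = 126
F: 25·2 + 8·4 + 24·5 + 26·0 + 38·5 + 8·1 = 400
B has the highest Borda score (484).

B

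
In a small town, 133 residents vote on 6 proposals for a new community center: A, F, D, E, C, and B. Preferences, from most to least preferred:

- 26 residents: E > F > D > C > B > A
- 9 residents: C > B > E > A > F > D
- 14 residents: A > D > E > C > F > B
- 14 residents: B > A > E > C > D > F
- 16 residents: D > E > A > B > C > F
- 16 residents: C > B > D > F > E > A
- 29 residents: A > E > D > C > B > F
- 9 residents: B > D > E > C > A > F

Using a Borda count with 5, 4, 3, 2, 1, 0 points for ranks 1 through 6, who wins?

E

A: 26·0 + 9·2 + 14·5 + 14·4 + 16·3 + 16·0 + 29·5 + 9·1 = 346
F: 26·4 + 9·1 + 14·1 + 14·0 + 16·0 + 16·2 + 29·0 + 9·0 = 159
D: 26·3 + 9·0 + 14·4 + 14·1 + 16·5 + 16·3 + 29·3 + 9·4 = 399
E: 26·5 + 9·3 + 14·3 + 14·3 + 16·4 + 16·1 + 29·4 + 9·3 = 464
C: 26·2 + 9·5 + 14·2 + 14·2 + 16·1 + 16·5 + 29·2 + 9·2 = 325
B: 26·1 + 9·4 + 14·0 + 14·5 + 16·2 + 16·4 + 29·1 + 9·5 = 302
E has the highest Borda score (464).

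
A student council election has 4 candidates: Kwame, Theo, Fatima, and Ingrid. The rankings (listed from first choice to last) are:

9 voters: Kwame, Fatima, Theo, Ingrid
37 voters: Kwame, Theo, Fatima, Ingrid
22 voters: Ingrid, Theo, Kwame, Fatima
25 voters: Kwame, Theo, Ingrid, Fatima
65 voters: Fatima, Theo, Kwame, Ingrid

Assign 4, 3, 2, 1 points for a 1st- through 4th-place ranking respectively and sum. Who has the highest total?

Theo

Kwame: 9·4 + 37·4 + 22·2 + 25·4 + 65·2 = 458
Theo: 9·2 + 37·3 + 22·3 + 25·3 + 65·3 = 465
Fatima: 9·3 + 37·2 + 22·1 + 25·1 + 65·4 = 408
Ingrid: 9·1 + 37·1 + 22·4 + 25·2 + 65·1 = 249
Theo has the highest Borda score (465).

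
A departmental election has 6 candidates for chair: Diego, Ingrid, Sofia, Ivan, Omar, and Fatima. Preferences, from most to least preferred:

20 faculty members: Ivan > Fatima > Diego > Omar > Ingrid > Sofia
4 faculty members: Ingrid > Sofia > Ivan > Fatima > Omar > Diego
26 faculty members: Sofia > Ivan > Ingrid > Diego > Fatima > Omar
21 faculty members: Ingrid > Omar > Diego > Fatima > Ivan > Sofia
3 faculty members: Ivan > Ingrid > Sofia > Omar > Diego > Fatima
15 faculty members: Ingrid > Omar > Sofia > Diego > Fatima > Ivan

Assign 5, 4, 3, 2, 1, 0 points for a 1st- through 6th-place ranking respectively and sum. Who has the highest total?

Diego: 20·3 + 4·0 + 26·2 + 21·3 + 3·1 + 15·2 = 208
Ingrid: 20·1 + 4·5 + 26·3 + 21·5 + 3·4 + 15·5 = 310
Sofia: 20·0 + 4·4 + 26·5 + 21·0 + 3·3 + 15·3 = 200
Ivan: 20·5 + 4·3 + 26·4 + 21·1 + 3·5 + 15·0 = 252
Omar: 20·2 + 4·1 + 26·0 + 21·4 + 3·2 + 15·4 = 194
Fatima: 20·4 + 4·2 + 26·1 + 21·2 + 3·0 + 15·1 = 171
Ingrid has the highest Borda score (310).

Ingrid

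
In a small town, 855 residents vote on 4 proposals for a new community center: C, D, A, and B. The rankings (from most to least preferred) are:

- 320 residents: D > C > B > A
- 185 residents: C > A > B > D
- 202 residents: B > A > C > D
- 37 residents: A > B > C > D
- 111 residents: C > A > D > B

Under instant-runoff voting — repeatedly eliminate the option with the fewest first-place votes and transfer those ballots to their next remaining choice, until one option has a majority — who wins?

Round 1: C 296, D 320, A 37, B 202. Eliminate A.
Round 2: C 296, D 320, B 239. Eliminate B.
Round 3: C 535, D 320. C has a majority.

C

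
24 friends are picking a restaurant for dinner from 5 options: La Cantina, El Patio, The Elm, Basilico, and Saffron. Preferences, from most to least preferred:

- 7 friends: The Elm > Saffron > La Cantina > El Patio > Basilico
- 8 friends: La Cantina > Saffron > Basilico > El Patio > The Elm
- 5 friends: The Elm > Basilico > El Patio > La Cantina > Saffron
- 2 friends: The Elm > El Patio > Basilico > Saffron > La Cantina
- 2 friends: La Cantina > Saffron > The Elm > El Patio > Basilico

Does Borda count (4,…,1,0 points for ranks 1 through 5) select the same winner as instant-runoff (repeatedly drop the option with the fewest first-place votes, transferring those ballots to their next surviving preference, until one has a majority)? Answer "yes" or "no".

yes

Borda — scores: La Cantina 59, El Patio 33, The Elm 60, Basilico 35, Saffron 53. Winner: The Elm.
Instant-runoff — R1 La Cantina 10, El Patio 0, The Elm 14, Basilico 0, Saffron 0 (The Elm winner). Winner: The Elm.
The two methods agree.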